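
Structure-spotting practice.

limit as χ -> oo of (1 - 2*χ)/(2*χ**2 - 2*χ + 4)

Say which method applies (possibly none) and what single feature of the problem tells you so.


Diagnosis: dominant-term comparison — at large χ only the top-degree terms survive; compare the leading terms and the limit falls out. Differentiating the expression as a single quotient would eventually settle it as well; matching dominant growth settles it immediately.


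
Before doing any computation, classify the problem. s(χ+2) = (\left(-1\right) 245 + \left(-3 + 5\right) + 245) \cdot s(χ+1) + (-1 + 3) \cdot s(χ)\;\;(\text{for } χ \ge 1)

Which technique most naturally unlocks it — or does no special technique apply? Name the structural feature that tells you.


Diagnosis: the characteristic-root method — shift-invariance with fixed coefficients calls for exponential trials; the characteristic polynomial finds every r^χ.


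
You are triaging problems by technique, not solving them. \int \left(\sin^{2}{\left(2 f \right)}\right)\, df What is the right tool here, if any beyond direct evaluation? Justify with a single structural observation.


Technique: a trigonometric identity — the exponent on \sin^{2}{\left(2 f \right)} is even — the power-reduction identity is the standard preprocessing step.


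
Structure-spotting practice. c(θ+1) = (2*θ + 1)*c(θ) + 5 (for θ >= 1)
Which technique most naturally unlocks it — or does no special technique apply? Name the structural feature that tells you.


Diagnosis: a summation factor — first-order linear but the coefficient 2*θ + 1 moves with the index — divide by the cumulative product and telescope.


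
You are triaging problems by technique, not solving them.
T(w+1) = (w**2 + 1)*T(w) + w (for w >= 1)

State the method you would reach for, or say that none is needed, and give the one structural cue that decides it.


Best approach: a summation factor — one step of memory with a weight w**2 + 1 that changes as the index grows — the summation-factor construction is built for this.


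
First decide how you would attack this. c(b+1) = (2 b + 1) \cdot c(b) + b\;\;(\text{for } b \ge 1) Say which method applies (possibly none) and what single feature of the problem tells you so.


Verdict: a summation factor — with the index-dependent coefficient 2 b + 1, dividing by the cumulative product turns the left side into a pure difference.


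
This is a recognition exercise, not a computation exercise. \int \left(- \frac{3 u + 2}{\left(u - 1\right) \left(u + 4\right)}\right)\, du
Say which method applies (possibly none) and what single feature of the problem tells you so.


Verdict: partial fractions — the bottom factors while the top stays lower-degree — split into simple fractions and integrate piece by piece.


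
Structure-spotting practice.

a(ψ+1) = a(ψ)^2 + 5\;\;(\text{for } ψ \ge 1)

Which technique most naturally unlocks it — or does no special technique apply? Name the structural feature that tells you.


Diagnosis: no special technique — a nonlinear dependence on earlier terms breaks linearity, and with it every superposition-based closed form.


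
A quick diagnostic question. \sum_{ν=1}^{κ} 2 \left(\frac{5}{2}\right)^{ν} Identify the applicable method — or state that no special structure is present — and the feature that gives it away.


Best approach: the geometric series formula — check a ratio of consecutive terms: it is \frac{5}{2}, independent of the index, so the geometric formula closes the sum.


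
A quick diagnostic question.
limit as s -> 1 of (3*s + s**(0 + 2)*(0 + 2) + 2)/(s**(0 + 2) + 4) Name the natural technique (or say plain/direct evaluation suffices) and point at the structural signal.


Best approach: no special technique — no zero denominators, no indeterminate clash at 1 — substitute and read off the value.


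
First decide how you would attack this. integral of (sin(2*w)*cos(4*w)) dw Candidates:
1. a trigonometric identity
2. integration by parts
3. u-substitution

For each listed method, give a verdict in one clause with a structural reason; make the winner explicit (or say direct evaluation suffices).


Method: a trigonometric identity — the product sin(2*w)*cos(4*w) converts to a sum of single-frequency sinusoids via the product-to-sum identity.
- a trigonometric identity — applicable, and directly so.
- integration by parts: not the fit here: there is no polynomial factor to ladder down — parts can still close the trigonometric product by recursion, though the identity rewrite is the direct route.
- u-substitution: no subexpression of the integrand pairs with its own derivative as a factor — individual terms may offer their own substitutions, but any change of variable covering the whole integral would have to be constructed from outside the expression.


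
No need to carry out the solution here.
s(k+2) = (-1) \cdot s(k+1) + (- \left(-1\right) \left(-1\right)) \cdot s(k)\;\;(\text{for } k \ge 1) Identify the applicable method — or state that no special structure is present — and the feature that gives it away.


Verdict: the characteristic-root method — linear, homogeneous, constant coefficients: solutions of the form r^k exist — find the roots of the characteristic polynomial.


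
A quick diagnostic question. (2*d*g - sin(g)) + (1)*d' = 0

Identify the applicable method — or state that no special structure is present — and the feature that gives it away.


Verdict: a linear integrating factor — the unknown enters only to the first power against a nonzero forcing term — the integrating-factor template applies directly.


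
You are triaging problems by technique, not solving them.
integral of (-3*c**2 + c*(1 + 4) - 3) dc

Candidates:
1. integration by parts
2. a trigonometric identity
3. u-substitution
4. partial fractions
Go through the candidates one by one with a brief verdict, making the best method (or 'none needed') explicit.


Technique: no special technique — the integrand is a sum of constant multiples of powers of c — integrate term by term.
- integration by parts: splitting off a factor buys nothing — the integrand integrates directly without parts.
- a trigonometric identity: no sine or cosine appears, so there is nothing for a trigonometric identity to act on.
- u-substitution — any workable substitution here is cosmetic — the integrand is already in directly integrable form.
- partial fractions — the expression is not a ratio of polynomials that decomposes further.


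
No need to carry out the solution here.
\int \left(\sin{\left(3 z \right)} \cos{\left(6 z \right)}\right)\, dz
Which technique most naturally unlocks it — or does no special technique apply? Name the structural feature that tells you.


Diagnosis: a trigonometric identity — the identity turns \sin{\left(3 z \right)} \cos{\left(6 z \right)} into two lone cosines/sines, each trivially integrable.


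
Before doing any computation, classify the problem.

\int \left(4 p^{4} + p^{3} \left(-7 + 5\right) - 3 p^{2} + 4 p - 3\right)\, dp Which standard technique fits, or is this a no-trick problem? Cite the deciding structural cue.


Best approach: no special technique — a term-by-term power-rule job in p; no substitution or rearrangement earns its keep here.


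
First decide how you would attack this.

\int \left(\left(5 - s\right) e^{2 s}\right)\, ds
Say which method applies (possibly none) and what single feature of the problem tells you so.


Method: integration by parts — the integrand splits as 5 - s times e^{2 s} — repeatedly differentiating the polynomial part kills it, which is the parts ladder.


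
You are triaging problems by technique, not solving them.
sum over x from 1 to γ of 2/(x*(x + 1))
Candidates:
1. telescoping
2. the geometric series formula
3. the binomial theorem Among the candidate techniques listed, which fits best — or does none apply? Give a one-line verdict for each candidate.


Technique: telescoping — rewrite 2/(x*(x + 1)) as simple fractions and successive terms eat each other — only the edges survive.
- telescoping — a fit — the right tool for this form.
- the geometric series formula: there is no constant term-to-term ratio.
- the binomial theorem — there is no pair of bases whose matched powers would reassemble into a single binomial power.


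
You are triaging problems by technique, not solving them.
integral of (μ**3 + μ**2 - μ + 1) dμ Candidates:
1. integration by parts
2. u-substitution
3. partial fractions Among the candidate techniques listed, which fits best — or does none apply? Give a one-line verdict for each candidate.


Best approach: no special technique — a term-by-term power-rule job in μ; no substitution or rearrangement earns its keep here.
- integration by parts: parts would only shuffle a directly integrable integrand.
- u-substitution: any workable substitution here is cosmetic — the integrand is already in directly integrable form.
- partial fractions — there is no rational-function structure to decompose.


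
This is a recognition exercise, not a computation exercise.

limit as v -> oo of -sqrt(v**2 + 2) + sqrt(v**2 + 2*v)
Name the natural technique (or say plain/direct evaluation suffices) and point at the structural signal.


Best approach: conjugate multiplication — two divergent pieces with a minus sign between them and a radical in the mix: rationalize sqrt(v**2 + 2*v) - sqrt(v**2 + 2) before any limit law applies.


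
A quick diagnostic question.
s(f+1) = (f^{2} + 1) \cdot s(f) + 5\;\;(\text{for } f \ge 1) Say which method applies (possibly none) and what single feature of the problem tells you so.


Method: a summation factor — one step of memory with a weight f^{2} + 1 that changes as the index grows — the summation-factor construction is built for this.


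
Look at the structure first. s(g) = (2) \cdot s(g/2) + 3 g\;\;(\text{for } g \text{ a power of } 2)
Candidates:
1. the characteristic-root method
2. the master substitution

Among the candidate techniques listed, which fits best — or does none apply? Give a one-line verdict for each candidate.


Verdict: the master substitution — the argument shrinks by the factor 2, so measure the index on a logarithmic scale and the recursion becomes a shift.
- the characteristic-root method: a divided-index call is not the fixed-shift linear shape that characteristic roots solve.
- the master substitution — applies; the problem has the shape this method handles.


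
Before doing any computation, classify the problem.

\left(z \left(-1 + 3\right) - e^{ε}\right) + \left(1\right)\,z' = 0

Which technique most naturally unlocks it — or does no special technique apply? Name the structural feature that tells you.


Verdict: a linear integrating factor — first power of z, nonzero forcing: the integrating-factor recipe applies verbatim with p = (-1 + 3).


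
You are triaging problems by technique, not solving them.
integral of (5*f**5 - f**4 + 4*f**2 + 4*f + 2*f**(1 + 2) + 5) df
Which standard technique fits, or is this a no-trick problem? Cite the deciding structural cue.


Diagnosis: no special technique — the integrand is a sum of constant multiples of powers of f — integrate term by term.


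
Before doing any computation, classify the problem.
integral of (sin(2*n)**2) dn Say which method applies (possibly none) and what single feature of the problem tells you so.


Diagnosis: a trigonometric identity — sin(2*n)**2 is the textbook power-reduction case — identities first, antiderivatives second.


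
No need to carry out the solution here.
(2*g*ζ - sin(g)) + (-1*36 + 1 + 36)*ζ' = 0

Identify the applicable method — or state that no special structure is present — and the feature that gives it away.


Verdict: a linear integrating factor — arrange it as ζ' + 2*g·ζ = (the forcing term) and the integrating factor does the rest.


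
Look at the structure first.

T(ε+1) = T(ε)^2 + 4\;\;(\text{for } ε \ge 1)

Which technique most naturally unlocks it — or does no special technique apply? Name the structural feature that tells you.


Method: no special technique — the recurrence is nonlinear in the sequence terms; no linear-recurrence method fits it as written — one iterates or studies it directly.


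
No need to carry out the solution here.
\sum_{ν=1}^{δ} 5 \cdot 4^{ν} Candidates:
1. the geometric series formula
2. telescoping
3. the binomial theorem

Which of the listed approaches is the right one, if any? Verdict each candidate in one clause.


Diagnosis: the geometric series formula — term-over-term division gives 4 every time — index-free ratio, geometric sum formula applies.
- the geometric series formula — applies; the problem has the shape this method handles.
- telescoping — the terms as presented offer no neighboring cancellation — a telescoping rewrite may exist, but the displayed structure does not hand one over.
- the binomial theorem — the terms do not reassemble into a binomial power.


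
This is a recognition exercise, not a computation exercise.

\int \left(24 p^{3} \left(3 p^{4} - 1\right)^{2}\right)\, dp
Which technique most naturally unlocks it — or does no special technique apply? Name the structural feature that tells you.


Technique: u-substitution — 24 p^{3} matches the derivative of 3 p^{4} - 1 up to a constant; with u = 3 p^{4} - 1 the whole integrand folds into a function of u alone. Nothing stops a full expansion here — the substitution simply spares the algebra.


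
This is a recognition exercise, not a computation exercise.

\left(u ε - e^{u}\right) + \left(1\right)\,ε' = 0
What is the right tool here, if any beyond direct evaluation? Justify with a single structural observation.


Method: a linear integrating factor — the equation is linear in ε with coefficient u; multiplying by the integrating factor exp(∫u) makes the left side a perfect derivative.


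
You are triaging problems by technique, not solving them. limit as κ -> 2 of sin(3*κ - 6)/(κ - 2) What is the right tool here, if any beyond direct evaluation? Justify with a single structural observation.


Diagnosis: l'Hôpital's rule (0/0) — both numerator and denominator vanish at 2: the genuine 0/0 indeterminate that l'Hôpital exists for. The standard small-argument limits would also carry it; the rule is the systematic route.


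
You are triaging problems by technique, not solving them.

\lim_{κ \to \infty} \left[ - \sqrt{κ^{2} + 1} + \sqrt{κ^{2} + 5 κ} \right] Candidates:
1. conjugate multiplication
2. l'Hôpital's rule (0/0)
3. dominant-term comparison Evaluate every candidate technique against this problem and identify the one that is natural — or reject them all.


Method: conjugate multiplication — \sqrt{κ^{2} + 5 κ} and \sqrt{κ^{2} + 1} both blow up, but their difference is tame once the conjugate rationalizes it.
- conjugate multiplication — a fit — the right tool for this form.
- l'Hôpital's rule (0/0) — substitution produces ∞ − ∞ rather than a vanishing quotient; the rule needs a 0/0 ratio to act on.
- dominant-term comparison — this limit is not decided by comparing leading-term growth at infinity.


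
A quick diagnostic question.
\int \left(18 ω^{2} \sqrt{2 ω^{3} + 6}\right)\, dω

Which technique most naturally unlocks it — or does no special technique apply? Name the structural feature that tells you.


Verdict: u-substitution — everything non-trivial happens through the inner expression 2 ω^{3} + 6, and its derivative accounts for the remaining factor up to a constant, so set u = 2 ω^{3} + 6.


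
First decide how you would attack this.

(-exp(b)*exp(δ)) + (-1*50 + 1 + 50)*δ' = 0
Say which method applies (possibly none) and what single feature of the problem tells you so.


Technique: separation of variables — the derivative equals a pure function of b (namely exp(b)) times a pure function of δ (namely exp(δ)); divide and integrate each side.


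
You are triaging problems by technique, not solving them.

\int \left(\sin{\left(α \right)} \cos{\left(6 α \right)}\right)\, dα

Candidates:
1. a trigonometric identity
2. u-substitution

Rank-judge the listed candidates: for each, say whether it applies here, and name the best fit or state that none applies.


Verdict: a trigonometric identity — \sin{\left(α \right)} \cos{\left(6 α \right)} mixes two frequencies; the product-to-sum identity splits it into single-frequency sinusoids.
- a trigonometric identity: applicable, and directly so.
- u-substitution: no subexpression of the integrand pairs with its own derivative as a factor — individual terms may offer their own substitutions, but any change of variable covering the whole integral would have to be constructed from outside the expression.


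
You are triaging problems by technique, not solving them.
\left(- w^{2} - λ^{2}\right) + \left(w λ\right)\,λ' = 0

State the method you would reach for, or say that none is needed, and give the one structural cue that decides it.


Diagnosis: the homogeneous substitution — the slope is degree-zero homogeneous: the ratio substitution v = λ/w collapses it. A Bernoulli rewrite works here as the equation stands — the homogeneous substitution is the more immediate reading.


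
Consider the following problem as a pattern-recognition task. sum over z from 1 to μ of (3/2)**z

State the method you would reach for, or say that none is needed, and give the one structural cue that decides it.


Best approach: the geometric series formula — term-over-term division gives 3/2 every time — index-free ratio, geometric sum formula applies.


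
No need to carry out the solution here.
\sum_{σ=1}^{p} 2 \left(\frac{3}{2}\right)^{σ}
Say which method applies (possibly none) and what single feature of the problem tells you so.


Verdict: the geometric series formula — the ratio of consecutive terms is the constant \frac{3}{2}, independent of the index — a geometric sum.


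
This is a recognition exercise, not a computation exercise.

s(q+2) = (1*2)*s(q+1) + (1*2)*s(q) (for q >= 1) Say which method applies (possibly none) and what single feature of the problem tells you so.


Verdict: the characteristic-root method — try a geometric ansatz r^q: constant coefficients turn the recurrence into one polynomial equation in r.


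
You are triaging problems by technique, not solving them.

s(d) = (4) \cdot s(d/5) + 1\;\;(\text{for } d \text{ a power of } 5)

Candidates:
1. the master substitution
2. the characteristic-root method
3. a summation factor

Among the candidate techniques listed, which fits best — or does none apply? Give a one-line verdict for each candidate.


Technique: the master substitution — the argument shrinks by the factor 5, so measure the index on a logarithmic scale and the recursion becomes a shift.
- the master substitution — yes — fits the structure here.
- the characteristic-root method: a divided-index call is not the fixed-shift linear shape that characteristic roots solve.
- a summation factor: the recursion divides its index rather than shifting it — there is no previous-term chain for a summation factor to telescope.


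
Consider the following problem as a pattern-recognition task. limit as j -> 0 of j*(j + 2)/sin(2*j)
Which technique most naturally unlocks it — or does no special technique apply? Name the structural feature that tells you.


Best approach: l'Hôpital's rule (0/0) — substituting 0 gives 0 over 0; differentiate top and bottom once and re-evaluate. The standard small-argument limits would also carry it; the rule is the systematic route.


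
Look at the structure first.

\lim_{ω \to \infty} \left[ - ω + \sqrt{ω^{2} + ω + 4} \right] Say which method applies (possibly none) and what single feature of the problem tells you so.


Best approach: conjugate multiplication — the difference \sqrt{ω^{2} + ω + 4} - ω is an ∞ − ∞ stalemate; its conjugate partner breaks the tie.


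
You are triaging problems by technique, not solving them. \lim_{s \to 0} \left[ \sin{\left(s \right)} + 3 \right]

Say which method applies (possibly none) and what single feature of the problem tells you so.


Best approach: no special technique — nothing blocks direct substitution at 0: plug in and finish.


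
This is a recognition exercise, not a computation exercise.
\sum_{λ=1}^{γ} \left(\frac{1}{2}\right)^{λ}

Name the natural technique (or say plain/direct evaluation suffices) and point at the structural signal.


Diagnosis: the geometric series formula — the ratio of consecutive terms is the constant \frac{1}{2}, independent of the index — a geometric sum.


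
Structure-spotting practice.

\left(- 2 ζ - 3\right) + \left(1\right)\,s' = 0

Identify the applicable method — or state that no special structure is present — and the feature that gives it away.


Diagnosis: no special technique — the slope is a pure function of ζ; integrate both sides and be done.


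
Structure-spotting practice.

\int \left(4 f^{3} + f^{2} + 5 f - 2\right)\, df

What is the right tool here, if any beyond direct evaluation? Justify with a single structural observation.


Best approach: no special technique — the integrand is a sum of constant multiples of powers of f — integrate term by term.


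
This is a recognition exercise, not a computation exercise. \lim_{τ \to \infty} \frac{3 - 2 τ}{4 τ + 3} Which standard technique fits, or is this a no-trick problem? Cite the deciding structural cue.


Method: dominant-term comparison — growth-rate triage: the leading powers of τ decide the limit, everything else is noise. Differentiating the expression as a single quotient would eventually settle it as well; matching dominant growth settles it immediately.


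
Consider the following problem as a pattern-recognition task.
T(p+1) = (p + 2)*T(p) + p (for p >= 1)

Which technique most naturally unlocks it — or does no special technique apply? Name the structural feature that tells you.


Technique: a summation factor — an index-dependent multiplier p + 2 rules out characteristic roots; a summation factor converts it to a pure difference.


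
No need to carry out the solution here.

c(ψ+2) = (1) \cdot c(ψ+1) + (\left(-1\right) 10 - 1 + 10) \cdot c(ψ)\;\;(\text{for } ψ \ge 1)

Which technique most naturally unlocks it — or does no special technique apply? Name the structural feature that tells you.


Technique: the characteristic-root method — this is the constant-coefficient homogeneous case — the whole solution in ψ reduces to a polynomial's roots.


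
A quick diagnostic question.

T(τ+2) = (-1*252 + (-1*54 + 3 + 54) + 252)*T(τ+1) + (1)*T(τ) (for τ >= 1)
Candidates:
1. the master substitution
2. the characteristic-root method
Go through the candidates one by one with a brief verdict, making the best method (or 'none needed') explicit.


Best approach: the characteristic-root method — every coefficient is a fixed number and the forcing is zero — substitute r^τ and read off the root equation.
- the master substitution — no fixed divisor shrinks the index between calls.
- the characteristic-root method — yes — fits the structure here.


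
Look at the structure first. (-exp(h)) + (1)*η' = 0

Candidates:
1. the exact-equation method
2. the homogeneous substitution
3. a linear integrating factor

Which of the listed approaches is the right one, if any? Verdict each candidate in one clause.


Technique: no special technique — solved for the derivative, η never appears on the right — this is a direct integration in h, not a differential-equations problem at heart.
- the exact-equation method — the unknown never enters the equation — exactness holds emptily, with nothing for the method to add.
- the homogeneous substitution: the ratio substitution does not collapse this equation.
- a linear integrating factor — with the unknown absent the integrating factor is a formality; direct integration is the working structure.


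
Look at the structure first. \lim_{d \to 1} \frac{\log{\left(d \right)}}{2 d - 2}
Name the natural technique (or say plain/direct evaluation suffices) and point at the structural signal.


Verdict: l'Hôpital's rule (0/0) — both numerator and denominator vanish at 1: the genuine 0/0 indeterminate that l'Hôpital exists for. A local series expansion at the point resolves it as well; the rule is the packaged version of that step.


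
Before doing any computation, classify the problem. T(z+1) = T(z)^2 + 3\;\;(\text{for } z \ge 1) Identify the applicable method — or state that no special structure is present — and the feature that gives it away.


Verdict: no special technique — a nonlinear dependence on earlier terms breaks linearity, and with it every superposition-based closed form.


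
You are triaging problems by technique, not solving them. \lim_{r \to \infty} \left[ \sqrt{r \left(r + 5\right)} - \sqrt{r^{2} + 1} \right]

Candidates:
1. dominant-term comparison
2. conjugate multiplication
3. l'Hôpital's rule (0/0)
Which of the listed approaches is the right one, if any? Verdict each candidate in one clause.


Technique: conjugate multiplication — both pieces blow up but their difference is finite; the conjugate trick rationalizes \sqrt{r \left(r + 5\right)} - \sqrt{r^{2} + 1}.
- dominant-term comparison: no dominant-degree comparison decides it.
- conjugate multiplication — applies; the problem has the shape this method handles.
- l'Hôpital's rule (0/0) — no quotient structure at all: the clash is ∞ minus ∞, which rationalizing converts into a tractable ratio.


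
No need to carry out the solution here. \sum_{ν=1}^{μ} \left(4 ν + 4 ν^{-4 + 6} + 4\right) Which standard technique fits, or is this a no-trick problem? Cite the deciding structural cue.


Method: no special technique — Faulhaber territory: sum each constant-multiple power of ν with its closed-form formula, no trick required.


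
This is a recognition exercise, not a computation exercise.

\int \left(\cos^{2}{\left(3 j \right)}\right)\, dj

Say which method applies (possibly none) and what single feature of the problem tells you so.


Best approach: a trigonometric identity — the even exponent on \cos^{2}{\left(3 j \right)} signals one move: rewrite via cos of the doubled angle.


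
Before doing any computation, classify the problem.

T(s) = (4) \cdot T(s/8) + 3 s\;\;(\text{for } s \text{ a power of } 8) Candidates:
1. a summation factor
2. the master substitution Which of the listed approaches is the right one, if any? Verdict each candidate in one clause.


Technique: the master substitution — treat m = log base 8 of s as the new clock: one recursion step advances m by one while s scales by 8.
- a summation factor: the recursion divides its index rather than shifting it — there is no previous-term chain for a summation factor to telescope.
- the master substitution: applicable, and directly so.


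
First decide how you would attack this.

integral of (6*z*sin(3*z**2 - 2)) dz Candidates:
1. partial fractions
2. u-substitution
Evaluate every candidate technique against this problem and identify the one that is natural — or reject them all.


Diagnosis: u-substitution — set u = 3*z**2 - 2: a constant multiple of its derivative, namely 6*z, is present as a factor once the integrand is collected, so the du is sitting there waiting.
- partial fractions: the expression is not a ratio of polynomials that decomposes further.
- u-substitution: a fit — the right tool for this form.


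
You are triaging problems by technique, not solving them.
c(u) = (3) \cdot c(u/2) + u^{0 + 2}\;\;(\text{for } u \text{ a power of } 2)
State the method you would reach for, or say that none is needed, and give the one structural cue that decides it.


Method: the master substitution — the argument contracts 2-fold per step: reindex u exponentially and solve the linear recurrence in the new index.


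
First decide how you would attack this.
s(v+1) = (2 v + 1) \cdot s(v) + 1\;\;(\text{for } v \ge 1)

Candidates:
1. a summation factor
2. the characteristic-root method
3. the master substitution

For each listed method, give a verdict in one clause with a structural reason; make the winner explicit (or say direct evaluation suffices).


Diagnosis: a summation factor — because the multiplier 2 v + 1 is index-dependent, divide through by its running product and sum the resulting differences.
- a summation factor: a fit — the right tool for this form.
- the characteristic-root method — the coefficients change with the index, which the root method cannot absorb.
- the master substitution — the recursion shifts the index rather than dividing it.


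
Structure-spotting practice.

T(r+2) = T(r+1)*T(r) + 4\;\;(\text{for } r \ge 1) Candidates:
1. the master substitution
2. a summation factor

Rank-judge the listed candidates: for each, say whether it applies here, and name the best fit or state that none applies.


Diagnosis: no special technique — the update rule curves (it is not linear in the unknown sequence), so no superposition-based closed form attaches — iterate or study it directly.
- the master substitution: this is shift-type recursion, outside the divide-and-conquer template.
- a summation factor: no summation factor applies — the rule is not linear in the sequence values.


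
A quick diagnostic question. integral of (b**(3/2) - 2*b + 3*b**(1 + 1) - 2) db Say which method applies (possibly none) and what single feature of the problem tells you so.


Diagnosis: no special technique — a term-by-term power-rule job in b; no substitution or rearrangement earns its keep here.


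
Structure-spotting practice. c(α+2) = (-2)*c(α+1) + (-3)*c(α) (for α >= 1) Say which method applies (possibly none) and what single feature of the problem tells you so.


Best approach: the characteristic-root method — because shifting α leaves the equation's coefficients unchanged, exponential trials reduce it to algebra.


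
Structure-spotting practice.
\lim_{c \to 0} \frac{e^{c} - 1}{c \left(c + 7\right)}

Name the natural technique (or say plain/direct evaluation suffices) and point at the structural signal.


Method: l'Hôpital's rule (0/0) — plug in 0: top and bottom both hit zero, so differentiate each and retry. A first-order expansion at the point is an equally standard path; the rule packages it.


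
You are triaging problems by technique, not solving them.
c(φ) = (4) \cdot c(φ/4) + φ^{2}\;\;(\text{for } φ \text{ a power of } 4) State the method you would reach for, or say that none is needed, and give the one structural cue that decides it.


Best approach: the master substitution — treat m = log base 4 of φ as the new clock: one recursion step advances m by one while φ scales by 4.


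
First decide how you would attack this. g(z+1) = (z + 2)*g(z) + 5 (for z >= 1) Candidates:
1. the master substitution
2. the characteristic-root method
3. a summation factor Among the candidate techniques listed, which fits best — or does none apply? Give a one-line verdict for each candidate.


Best approach: a summation factor — because the multiplier z + 2 is index-dependent, divide through by its running product and sum the resulting differences.
- the master substitution: this is shift-type recursion, outside the divide-and-conquer template.
- the characteristic-root method — the coefficients change with the index, which the root method cannot absorb.
- a summation factor: yes — fits the structure here.


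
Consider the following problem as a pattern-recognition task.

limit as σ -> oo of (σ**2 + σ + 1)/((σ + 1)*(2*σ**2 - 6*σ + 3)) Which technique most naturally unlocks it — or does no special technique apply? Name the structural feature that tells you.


Verdict: dominant-term comparison — at large σ only the top-degree terms survive; compare the leading terms and the limit falls out. Differentiating the expression as a single quotient would eventually settle it as well; matching dominant growth settles it immediately.


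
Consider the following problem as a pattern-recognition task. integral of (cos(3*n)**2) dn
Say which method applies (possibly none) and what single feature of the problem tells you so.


Best approach: a trigonometric identity — cos(3*n)**2 is an even power — the power-reduction identity rewrites it into first-degree cosines.


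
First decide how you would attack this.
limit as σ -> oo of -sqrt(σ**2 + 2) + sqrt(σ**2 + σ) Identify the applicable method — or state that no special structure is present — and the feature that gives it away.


Diagnosis: conjugate multiplication — both pieces blow up but their difference is finite; the conjugate trick rationalizes sqrt(σ**2 + σ) - sqrt(σ**2 + 2).


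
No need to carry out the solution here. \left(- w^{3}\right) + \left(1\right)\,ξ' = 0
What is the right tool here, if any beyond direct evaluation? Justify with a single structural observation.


Verdict: no special technique — the slope is a function of w alone, so integrate both sides directly.


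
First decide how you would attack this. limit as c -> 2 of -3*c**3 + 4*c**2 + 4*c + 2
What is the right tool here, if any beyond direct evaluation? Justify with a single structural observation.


Method: no special technique — the function is continuous at 2; evaluation is itself the limit, no machinery required.


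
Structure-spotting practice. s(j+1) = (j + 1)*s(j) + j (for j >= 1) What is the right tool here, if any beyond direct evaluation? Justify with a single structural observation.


Verdict: a summation factor — first-order, linear, moving coefficient j + 1: the discrete analogue of an integrating factor handles it.


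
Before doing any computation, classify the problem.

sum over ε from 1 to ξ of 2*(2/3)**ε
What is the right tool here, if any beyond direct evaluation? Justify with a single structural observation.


Verdict: the geometric series formula — each term is 2/3 times the previous one, so the geometric-series formula applies directly.


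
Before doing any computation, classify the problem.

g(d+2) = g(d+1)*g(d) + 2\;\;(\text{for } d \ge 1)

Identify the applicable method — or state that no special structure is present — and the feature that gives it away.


Best approach: no special technique — a nonlinear dependence on earlier terms breaks linearity, and with it every superposition-based closed form.


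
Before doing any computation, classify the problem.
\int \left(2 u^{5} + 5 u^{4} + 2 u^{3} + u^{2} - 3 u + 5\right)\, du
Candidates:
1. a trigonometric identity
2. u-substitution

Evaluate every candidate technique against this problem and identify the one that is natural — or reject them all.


Verdict: no special technique — every term is a constant multiple of a power of u; term-wise power-rule integration needs no preliminary transformation.
- a trigonometric identity: there is no trigonometric structure at all — the integrand carries no sine or cosine to rewrite.
- u-substitution: any workable substitution here is cosmetic — the integrand is already in directly integrable form.


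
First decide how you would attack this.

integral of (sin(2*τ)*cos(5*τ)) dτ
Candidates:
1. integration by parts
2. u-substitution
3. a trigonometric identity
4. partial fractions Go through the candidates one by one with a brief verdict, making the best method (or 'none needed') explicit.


Method: a trigonometric identity — mixed-frequency products such as sin(2*τ)*cos(5*τ) are designed for the product-to-sum formula.
- integration by parts: not the fit here: there is no polynomial factor to ladder down — parts can still close the trigonometric product by recursion, though the identity rewrite is the direct route.
- u-substitution: no subexpression of the integrand serves as a whole-integral substitution inner — individual terms may offer their own, but none carries its derivative as a factor of the full integrand; a working change of variable would have to be constructed from outside the expression.
- a trigonometric identity — yes — fits the structure here.
- partial fractions: the expression is not a ratio of polynomials that decomposes further.


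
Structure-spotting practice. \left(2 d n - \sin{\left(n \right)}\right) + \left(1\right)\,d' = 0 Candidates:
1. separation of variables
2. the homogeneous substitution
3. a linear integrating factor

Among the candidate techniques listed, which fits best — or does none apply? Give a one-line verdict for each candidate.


Method: a linear integrating factor — linear in the unknown with genuine forcing: multiply through by the exponential of the integrated coefficient and the left side closes into one derivative.
- separation of variables — the two dependences do not factor apart.
- the homogeneous substitution: solved for the derivative, the right side changes under joint scaling of the two variables.
- a linear integrating factor: applicable, and directly so.


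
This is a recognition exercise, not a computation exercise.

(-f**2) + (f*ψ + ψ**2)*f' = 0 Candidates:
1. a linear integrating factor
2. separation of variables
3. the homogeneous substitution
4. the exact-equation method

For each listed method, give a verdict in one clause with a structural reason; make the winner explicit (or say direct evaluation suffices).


Technique: the homogeneous substitution — the slope is degree-zero homogeneous: the ratio substitution v = f/ψ collapses it. This can also be massaged into Bernoulli form (the roles of the variables may need exchanging); the homogeneous substitution avoids that setup.
- a linear integrating factor — the unknown enters nonlinearly (through a power, a denominator, or a transcendental function), which the linear integrating-factor recipe cannot absorb as-is — any repair would come from a preliminary substitution, not the factor.
- separation of variables: the two dependences are entangled, not a clean product of one-variable pieces.
- the homogeneous substitution — applicable, and directly so.
- the exact-equation method: exactness fails on the nose — the mixed partials do not match.


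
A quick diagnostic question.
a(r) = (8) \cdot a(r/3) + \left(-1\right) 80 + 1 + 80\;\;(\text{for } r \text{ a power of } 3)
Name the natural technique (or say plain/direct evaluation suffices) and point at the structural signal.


Diagnosis: the master substitution — the argument shrinks by the factor 3, so measure the index on a logarithmic scale and the recursion becomes a shift.


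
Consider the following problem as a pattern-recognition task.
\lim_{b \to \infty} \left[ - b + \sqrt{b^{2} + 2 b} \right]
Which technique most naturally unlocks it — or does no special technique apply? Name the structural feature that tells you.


Method: conjugate multiplication — two divergent pieces with a minus sign between them and a radical in the mix: rationalize \sqrt{b^{2} + 2 b} - b before any limit law applies.


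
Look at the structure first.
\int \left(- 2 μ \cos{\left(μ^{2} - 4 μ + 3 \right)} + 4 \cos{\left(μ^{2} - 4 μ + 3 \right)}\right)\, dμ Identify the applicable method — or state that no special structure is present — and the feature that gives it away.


Diagnosis: u-substitution — collected, the integrand has one factor that is, up to a constant, the derivative of an inner expression the rest depends on — substitute for that inner expression.


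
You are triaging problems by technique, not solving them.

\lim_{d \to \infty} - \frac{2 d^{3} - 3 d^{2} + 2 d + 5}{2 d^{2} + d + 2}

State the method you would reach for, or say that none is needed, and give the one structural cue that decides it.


Technique: dominant-term comparison — divide by the highest power of d present: lower-order terms vanish and the dominant ratio remains. l'Hôpital's at-infinity variant applies to the expression viewed as a single quotient; the leading-term comparison is the direct route.
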